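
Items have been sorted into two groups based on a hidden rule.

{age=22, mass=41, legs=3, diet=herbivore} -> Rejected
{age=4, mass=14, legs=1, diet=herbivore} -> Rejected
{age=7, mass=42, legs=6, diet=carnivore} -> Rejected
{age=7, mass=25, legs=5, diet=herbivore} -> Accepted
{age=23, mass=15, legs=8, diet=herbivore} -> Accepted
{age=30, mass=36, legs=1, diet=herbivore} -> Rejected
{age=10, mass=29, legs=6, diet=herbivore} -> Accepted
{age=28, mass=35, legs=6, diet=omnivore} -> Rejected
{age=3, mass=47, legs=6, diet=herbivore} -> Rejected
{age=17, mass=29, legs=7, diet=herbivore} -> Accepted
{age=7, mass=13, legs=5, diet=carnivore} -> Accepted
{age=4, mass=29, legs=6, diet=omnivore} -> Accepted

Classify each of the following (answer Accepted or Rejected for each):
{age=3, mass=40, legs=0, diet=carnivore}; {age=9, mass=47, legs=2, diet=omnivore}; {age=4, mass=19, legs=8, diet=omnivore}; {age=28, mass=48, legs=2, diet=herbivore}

The rule appears to be: legs ≥ 3 AND mass ≤ 29.

Rejected, Rejected, Accepted, Rejected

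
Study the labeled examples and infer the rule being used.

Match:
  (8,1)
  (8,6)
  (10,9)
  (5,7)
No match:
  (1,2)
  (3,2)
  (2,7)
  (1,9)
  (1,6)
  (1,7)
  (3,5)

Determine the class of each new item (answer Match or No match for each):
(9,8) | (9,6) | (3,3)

The distinguishing property — first ≥ 5 — holds for all the 'Match' cases and none of the 'No match' cases.
(9,8): first 9, meets the rule → Match. (9,6): first 9, meets the rule → Match. (3,3): first 3, fails the rule → No match.

Match, Match, No match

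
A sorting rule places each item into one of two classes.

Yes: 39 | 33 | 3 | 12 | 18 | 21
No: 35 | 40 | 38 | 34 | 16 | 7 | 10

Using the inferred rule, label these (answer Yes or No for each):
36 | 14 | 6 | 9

The pattern is that an item is 'Yes' exactly when: multiple of 3.
Yes: 36, since 36 = 3·12. No: 14, since 14 = 3·4 + 2. Yes: 6, since 6 = 3·2. Yes: 9, since 9 = 3·3.

Yes, No, Yes, Yes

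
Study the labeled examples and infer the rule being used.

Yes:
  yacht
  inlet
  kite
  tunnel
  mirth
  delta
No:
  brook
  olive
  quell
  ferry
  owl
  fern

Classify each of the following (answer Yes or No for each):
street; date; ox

The classifier is using: contains 't'.
street — has 't', hence Yes. date — has 't', hence Yes. ox — no 't', hence No.

Yes, Yes, No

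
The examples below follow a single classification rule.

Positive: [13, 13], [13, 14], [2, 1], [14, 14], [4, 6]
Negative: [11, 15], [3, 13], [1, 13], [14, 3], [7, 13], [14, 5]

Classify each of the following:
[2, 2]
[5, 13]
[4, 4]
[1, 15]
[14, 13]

Positive, Negative, Positive, Negative, Positive

Every 'Positive' example satisfies: |first − second| ≤ 2. None of the 'Negative' examples do.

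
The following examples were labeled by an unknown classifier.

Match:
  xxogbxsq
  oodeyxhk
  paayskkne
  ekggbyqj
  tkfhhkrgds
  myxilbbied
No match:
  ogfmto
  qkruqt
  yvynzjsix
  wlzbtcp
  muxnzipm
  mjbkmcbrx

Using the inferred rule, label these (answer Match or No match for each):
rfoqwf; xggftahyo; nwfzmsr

No match, Match, No match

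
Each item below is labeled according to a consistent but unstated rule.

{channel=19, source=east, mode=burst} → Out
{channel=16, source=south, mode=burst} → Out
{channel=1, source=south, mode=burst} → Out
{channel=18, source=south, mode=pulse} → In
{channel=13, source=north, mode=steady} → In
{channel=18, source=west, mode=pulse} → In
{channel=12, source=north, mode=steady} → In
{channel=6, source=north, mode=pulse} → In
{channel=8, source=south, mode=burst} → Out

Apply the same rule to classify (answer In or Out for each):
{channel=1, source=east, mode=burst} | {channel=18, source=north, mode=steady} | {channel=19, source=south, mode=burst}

Out, In, Out

The simplest hypothesis consistent with all the labels is: mode is not burst.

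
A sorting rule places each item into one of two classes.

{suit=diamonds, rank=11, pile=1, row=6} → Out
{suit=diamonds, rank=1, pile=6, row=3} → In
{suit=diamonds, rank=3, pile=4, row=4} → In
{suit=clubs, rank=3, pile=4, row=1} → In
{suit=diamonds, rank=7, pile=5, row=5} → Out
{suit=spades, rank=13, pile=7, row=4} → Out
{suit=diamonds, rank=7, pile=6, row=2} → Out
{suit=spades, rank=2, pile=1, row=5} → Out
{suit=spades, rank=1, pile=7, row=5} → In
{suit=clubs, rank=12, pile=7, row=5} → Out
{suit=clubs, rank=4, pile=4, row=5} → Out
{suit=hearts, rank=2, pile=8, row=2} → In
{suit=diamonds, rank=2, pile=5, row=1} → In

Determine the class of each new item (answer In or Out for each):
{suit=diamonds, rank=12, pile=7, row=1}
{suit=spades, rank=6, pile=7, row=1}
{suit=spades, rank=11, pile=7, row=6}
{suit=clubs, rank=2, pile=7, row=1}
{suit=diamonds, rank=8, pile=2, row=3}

Rule: rank ≤ 3 AND pile ≥ 4. This holds for each 'In' example and fails for each 'Out' one.
{suit=diamonds, rank=12, pile=7, row=1}: Out (rank = 12, pile = 7). {suit=spades, rank=6, pile=7, row=1}: Out (rank = 6, pile = 7). {suit=spades, rank=11, pile=7, row=6}: Out (rank = 11, pile = 7). {suit=clubs, rank=2, pile=7, row=1}: In (rank = 2, pile = 7). {suit=diamonds, rank=8, pile=2, row=3}: Out (rank = 8, pile = 2).

Out, Out, Out, In, Out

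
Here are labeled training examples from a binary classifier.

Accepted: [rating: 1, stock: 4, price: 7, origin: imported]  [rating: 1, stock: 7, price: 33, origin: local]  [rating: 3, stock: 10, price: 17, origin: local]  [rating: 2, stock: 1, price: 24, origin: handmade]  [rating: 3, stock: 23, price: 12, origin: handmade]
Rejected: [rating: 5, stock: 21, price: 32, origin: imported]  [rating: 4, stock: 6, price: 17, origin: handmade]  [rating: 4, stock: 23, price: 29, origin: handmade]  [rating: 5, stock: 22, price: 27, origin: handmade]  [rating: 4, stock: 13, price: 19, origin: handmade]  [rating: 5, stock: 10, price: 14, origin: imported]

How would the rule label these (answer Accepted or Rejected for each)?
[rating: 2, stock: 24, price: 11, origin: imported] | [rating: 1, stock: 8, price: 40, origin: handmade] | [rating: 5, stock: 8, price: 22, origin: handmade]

Accepted, Accepted, Rejected

The simplest hypothesis consistent with all the labels is: rating ≤ 3.
[rating: 2, stock: 24, price: 11, origin: imported] → rating = 2 → Accepted.
[rating: 1, stock: 8, price: 40, origin: handmade] → rating = 1 → Accepted.
[rating: 5, stock: 8, price: 22, origin: handmade] → rating = 5 → Rejected.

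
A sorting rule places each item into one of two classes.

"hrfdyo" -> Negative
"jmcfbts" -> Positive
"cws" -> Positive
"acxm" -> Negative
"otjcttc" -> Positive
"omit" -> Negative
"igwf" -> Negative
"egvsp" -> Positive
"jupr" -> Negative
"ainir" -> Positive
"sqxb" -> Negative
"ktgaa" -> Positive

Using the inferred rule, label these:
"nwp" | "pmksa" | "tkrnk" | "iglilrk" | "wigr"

Positive, Positive, Positive, Positive, Negative

The rule appears to be: odd length.
"nwp": length 3, checks out → Positive.
"pmksa": length 5, checks out → Positive.
"tkrnk": length 5, checks out → Positive.
"iglilrk": length 7, checks out → Positive.
"wigr": length 4, lacks this property → Negative.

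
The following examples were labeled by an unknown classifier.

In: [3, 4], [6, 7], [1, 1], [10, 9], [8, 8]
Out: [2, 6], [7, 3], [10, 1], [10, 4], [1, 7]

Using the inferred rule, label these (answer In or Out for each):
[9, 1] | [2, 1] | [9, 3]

The distinguishing property — |first − second| ≤ 1 — holds for all the 'In' cases and none of the 'Out' cases.
[9, 1]: Out (|9−1| = 8). [2, 1]: In (|2−1| = 1). [9, 3]: Out (|9−3| = 6).

Out, In, Out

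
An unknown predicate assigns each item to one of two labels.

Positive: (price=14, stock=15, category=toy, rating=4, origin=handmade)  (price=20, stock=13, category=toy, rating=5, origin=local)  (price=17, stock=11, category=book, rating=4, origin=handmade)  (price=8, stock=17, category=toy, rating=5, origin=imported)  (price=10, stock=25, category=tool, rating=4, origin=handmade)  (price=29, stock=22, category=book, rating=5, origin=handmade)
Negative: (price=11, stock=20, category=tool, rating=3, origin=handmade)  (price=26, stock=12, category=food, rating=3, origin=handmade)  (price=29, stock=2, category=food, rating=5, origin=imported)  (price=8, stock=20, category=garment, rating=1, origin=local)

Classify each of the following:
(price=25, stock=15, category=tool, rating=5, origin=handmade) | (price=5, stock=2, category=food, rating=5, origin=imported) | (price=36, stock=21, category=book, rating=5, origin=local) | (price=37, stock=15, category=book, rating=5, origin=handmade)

The rule appears to be: rating ≥ 4 AND stock ≥ 11.
(price=25, stock=15, category=tool, rating=5, origin=handmade): rating = 5, stock = 15, has this property → Positive. (price=5, stock=2, category=food, rating=5, origin=imported): rating = 5, stock = 2, does not fit → Negative. (price=36, stock=21, category=book, rating=5, origin=local): rating = 5, stock = 21, has this property → Positive. (price=37, stock=15, category=book, rating=5, origin=handmade): rating = 5, stock = 15, has this property → Positive.

Positive, Negative, Positive, Positive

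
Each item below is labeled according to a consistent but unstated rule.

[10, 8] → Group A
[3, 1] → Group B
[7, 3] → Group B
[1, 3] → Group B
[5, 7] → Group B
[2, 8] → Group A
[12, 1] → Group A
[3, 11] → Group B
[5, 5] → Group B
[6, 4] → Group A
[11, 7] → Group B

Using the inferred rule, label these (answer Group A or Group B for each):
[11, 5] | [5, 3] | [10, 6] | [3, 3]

Group B, Group B, Group A, Group B

The simplest hypothesis consistent with all the labels is: first is even.
[11, 5] — first 11, hence Group B. [5, 3] — first 5, hence Group B. [10, 6] — first 10, hence Group A. [3, 3] — first 3, hence Group B.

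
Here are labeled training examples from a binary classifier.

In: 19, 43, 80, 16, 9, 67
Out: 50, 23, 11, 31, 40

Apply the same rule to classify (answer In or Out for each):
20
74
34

The simplest hypothesis consistent with all the labels is: digit sum ≥ 6.

Out, In, In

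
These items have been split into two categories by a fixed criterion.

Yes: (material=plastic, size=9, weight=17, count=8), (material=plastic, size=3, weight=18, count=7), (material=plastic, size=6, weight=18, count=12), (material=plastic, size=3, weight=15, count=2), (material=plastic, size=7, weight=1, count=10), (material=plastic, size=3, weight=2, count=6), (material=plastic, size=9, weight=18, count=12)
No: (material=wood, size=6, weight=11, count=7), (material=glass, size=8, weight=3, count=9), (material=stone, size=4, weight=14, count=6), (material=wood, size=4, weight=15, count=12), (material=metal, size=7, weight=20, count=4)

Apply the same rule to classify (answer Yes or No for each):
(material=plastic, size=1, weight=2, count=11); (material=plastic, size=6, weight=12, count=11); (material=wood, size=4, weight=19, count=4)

Looking at the examples, the only property every 'Yes' case has and every 'No' case lacks is: material is plastic.
(material=plastic, size=1, weight=2, count=11): material is plastic, matches → Yes.
(material=plastic, size=6, weight=12, count=11): material is plastic, matches → Yes.
(material=wood, size=4, weight=19, count=4): material is wood, fails this test → No.

Yes, Yes, No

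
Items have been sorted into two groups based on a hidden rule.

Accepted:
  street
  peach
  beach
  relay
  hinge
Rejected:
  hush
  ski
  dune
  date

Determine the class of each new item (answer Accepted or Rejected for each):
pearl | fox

Accepted, Rejected

The common property of the 'Accepted' items is: length ≥ 5. No 'Rejected' item has it.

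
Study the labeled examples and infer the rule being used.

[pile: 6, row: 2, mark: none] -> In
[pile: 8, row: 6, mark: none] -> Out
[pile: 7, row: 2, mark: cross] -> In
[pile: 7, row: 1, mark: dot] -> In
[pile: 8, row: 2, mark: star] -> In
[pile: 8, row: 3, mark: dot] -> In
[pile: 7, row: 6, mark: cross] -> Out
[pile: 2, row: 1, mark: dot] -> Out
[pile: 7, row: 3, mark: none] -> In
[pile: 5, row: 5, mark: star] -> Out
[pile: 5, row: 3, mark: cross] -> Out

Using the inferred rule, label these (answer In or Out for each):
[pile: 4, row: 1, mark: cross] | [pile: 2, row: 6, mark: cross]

'In' ⟺ pile ≥ 6 AND row ≤ 3.
[pile: 4, row: 1, mark: cross]: pile = 4, row = 1, fails the rule → Out. [pile: 2, row: 6, mark: cross]: pile = 2, row = 6, fails the rule → Out.

Out, Out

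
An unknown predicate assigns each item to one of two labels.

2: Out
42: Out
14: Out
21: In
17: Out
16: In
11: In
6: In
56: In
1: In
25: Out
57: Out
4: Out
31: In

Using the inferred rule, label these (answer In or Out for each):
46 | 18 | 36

In, Out, In

The classifier is using: ≡ 1 (mod 5).
46 → 46 mod 5 = 1 → In. 18 → 18 mod 5 = 3 → Out. 36 → 36 mod 5 = 1 → In.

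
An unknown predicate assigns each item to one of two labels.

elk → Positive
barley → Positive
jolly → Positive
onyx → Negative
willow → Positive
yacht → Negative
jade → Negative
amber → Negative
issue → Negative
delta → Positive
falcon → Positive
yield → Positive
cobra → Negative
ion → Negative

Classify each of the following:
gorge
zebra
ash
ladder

Checking candidate rules against both groups, what survives is: contains 'l'.

Negative, Negative, Negative, Positive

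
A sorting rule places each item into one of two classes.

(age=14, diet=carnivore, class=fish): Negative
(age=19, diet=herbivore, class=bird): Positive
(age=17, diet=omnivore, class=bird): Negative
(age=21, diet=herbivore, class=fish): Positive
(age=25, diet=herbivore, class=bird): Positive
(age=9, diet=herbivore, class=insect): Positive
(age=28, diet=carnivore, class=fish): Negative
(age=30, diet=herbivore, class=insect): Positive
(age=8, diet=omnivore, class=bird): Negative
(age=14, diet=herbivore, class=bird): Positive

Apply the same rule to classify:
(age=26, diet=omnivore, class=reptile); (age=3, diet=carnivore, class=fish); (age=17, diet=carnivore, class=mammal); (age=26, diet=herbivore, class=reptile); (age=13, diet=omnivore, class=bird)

Negative, Negative, Negative, Positive, Negative

The common property of the 'Positive' items is: diet is herbivore. No 'Negative' item has it.
(age=26, diet=omnivore, class=reptile) → diet is omnivore → Negative.
(age=3, diet=carnivore, class=fish) → diet is carnivore → Negative.
(age=17, diet=carnivore, class=mammal) → diet is carnivore → Negative.
(age=26, diet=herbivore, class=reptile) → diet is herbivore → Positive.
(age=13, diet=omnivore, class=bird) → diet is omnivore → Negative.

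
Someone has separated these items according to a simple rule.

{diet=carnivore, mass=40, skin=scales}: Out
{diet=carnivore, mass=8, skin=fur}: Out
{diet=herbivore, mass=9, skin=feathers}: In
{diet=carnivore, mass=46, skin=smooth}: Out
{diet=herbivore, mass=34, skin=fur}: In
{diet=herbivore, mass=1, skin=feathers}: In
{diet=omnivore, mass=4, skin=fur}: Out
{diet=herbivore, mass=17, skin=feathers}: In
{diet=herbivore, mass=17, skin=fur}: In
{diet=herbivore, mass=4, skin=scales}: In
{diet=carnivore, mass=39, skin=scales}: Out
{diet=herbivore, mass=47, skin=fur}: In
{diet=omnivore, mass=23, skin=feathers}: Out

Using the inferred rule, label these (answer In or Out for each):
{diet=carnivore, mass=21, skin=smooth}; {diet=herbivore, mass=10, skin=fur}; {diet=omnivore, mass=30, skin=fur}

One predicate separates the groups cleanly: diet is herbivore.

Out, In, Out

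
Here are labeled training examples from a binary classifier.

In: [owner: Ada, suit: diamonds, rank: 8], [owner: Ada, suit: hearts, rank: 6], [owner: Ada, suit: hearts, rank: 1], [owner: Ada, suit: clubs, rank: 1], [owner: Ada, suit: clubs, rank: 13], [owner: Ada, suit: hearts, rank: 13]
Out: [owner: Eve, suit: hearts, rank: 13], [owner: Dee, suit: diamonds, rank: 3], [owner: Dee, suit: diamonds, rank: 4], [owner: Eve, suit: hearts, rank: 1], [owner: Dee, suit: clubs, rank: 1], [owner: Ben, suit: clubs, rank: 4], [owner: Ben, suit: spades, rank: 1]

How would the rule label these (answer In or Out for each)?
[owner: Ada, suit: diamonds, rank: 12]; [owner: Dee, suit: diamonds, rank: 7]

The classifier is using: owner is Ada.
[owner: Ada, suit: diamonds, rank: 12]: owner is Ada — has this property, so In.
[owner: Dee, suit: diamonds, rank: 7]: owner is Dee — does not fit, so Out.

In, Out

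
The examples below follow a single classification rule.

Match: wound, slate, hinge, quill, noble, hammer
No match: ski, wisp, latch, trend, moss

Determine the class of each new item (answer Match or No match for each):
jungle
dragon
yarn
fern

Match, Match, No match, No match

A rule that fits every label: has ≥ 2 vowels — true of each 'Match' example, false of each 'No match' one.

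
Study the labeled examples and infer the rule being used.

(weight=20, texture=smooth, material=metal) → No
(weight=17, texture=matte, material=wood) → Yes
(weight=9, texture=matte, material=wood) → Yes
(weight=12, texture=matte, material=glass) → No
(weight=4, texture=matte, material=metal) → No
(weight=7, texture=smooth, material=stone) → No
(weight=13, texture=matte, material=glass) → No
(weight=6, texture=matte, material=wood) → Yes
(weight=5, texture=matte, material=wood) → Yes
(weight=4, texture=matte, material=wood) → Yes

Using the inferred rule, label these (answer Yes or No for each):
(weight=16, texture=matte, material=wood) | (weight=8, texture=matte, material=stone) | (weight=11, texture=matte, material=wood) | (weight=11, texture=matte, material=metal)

Yes, No, Yes, No

Comparing the two groups points to one rule — material is wood.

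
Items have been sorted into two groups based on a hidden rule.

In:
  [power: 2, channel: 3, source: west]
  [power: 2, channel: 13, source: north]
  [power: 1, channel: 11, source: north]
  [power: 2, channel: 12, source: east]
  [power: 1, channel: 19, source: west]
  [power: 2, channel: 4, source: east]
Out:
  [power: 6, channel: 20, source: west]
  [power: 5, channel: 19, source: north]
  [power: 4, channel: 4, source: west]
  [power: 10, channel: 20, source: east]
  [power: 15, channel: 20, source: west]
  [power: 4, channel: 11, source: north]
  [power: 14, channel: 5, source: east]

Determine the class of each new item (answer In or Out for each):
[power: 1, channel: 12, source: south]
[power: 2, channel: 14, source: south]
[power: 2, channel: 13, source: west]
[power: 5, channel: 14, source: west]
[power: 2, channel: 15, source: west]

In, In, In, Out, In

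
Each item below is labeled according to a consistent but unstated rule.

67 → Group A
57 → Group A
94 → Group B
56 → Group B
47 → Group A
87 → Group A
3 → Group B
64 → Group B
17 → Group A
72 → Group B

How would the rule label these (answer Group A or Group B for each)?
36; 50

Group B, Group B

The classifier is using: ends in digit 7.
36 — last digit 6, hence Group B. 50 — last digit 0, hence Group B.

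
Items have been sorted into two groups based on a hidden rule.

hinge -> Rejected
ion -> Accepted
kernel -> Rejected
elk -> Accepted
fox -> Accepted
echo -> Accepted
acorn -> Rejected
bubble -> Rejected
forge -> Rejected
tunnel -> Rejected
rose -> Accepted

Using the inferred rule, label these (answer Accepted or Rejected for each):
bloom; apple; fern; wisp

The rule appears to be: length ≤ 4.
bloom — length 5, hence Rejected.
apple — length 5, hence Rejected.
fern — length 4, hence Accepted.
wisp — length 4, hence Accepted.

Rejected, Rejected, Accepted, Accepted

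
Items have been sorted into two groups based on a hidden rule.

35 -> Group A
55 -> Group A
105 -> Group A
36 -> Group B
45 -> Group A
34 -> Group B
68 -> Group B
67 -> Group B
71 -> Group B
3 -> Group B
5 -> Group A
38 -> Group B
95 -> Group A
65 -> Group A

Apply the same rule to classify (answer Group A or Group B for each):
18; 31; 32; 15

The classifier is using: multiple of 5.

Group B, Group B, Group B, Group A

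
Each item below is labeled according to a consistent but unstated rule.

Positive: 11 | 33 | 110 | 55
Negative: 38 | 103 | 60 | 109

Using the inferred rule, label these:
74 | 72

'Positive' ⟺ multiple of 11.
74 → 74 = 11·6 + 8 → Negative. 72 → 72 = 11·6 + 6 → Negative.

Negative, Negative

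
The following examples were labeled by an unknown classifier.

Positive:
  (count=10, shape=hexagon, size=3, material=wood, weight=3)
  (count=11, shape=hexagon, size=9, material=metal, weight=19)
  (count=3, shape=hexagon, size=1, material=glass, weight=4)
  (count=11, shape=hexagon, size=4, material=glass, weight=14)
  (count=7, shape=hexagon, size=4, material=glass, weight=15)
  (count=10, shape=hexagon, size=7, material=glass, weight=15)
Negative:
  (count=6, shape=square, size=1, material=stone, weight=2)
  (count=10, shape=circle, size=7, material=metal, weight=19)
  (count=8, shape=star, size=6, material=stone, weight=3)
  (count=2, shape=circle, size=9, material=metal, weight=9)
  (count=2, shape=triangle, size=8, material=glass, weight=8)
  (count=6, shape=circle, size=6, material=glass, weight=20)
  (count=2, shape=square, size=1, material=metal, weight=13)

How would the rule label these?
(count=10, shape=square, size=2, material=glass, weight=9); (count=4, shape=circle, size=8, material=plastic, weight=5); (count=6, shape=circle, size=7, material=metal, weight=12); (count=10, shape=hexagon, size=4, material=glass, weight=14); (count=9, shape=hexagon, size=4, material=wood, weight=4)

The pattern is that an item is 'Positive' exactly when: shape is hexagon.
Negative: (count=10, shape=square, size=2, material=glass, weight=9), since shape is square.
Negative: (count=4, shape=circle, size=8, material=plastic, weight=5), since shape is circle.
Negative: (count=6, shape=circle, size=7, material=metal, weight=12), since shape is circle.
Positive: (count=10, shape=hexagon, size=4, material=glass, weight=14), since shape is hexagon.
Positive: (count=9, shape=hexagon, size=4, material=wood, weight=4), since shape is hexagon.

Negative, Negative, Negative, Positive, Positive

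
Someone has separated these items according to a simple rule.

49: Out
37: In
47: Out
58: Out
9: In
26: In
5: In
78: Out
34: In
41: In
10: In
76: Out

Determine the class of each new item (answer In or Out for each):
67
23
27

Out, In, In

All 'In' examples share one property — at most 41 — and every 'Out' example lacks it.
Out: 67, since 67 > 41.
In: 23, since 23 ≤ 41.
In: 27, since 27 ≤ 41.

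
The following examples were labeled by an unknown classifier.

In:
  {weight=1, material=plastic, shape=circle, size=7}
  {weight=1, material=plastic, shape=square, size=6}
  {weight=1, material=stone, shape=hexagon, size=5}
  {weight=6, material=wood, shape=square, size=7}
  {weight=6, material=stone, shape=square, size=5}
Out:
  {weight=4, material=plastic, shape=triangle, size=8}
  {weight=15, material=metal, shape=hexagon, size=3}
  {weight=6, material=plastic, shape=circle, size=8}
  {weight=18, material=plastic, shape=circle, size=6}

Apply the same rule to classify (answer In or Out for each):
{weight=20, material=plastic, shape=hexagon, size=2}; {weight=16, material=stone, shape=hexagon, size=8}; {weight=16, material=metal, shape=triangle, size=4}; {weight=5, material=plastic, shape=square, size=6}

All 'In' examples share one property — weight ≤ 6 AND size ≤ 7 — and every 'Out' example lacks it.

Out, Out, Out, In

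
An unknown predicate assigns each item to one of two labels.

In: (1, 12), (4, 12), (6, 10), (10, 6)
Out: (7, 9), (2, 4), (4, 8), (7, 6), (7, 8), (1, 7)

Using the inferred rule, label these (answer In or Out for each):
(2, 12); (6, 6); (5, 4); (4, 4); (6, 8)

In, Out, Out, Out, Out

The simplest hypothesis consistent with all the labels is: max ≥ 10.
(2, 12) — max 12, hence In. (6, 6) — max 6, hence Out. (5, 4) — max 5, hence Out. (4, 4) — max 4, hence Out. (6, 8) — max 8, hence Out.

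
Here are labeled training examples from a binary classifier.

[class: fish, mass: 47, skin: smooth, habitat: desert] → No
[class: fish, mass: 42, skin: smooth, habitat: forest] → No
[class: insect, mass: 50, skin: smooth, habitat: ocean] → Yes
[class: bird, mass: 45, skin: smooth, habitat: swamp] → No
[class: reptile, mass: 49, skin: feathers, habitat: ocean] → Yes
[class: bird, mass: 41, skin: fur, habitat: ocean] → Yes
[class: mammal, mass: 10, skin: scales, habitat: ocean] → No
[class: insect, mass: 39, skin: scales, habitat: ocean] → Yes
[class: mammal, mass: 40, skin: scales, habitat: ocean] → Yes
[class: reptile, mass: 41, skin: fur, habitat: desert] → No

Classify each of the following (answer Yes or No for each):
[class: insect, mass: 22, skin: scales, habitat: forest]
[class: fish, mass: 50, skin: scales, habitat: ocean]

No, Yes

Rule: habitat is ocean AND mass ≥ 39. This holds for each 'Yes' example and fails for each 'No' one.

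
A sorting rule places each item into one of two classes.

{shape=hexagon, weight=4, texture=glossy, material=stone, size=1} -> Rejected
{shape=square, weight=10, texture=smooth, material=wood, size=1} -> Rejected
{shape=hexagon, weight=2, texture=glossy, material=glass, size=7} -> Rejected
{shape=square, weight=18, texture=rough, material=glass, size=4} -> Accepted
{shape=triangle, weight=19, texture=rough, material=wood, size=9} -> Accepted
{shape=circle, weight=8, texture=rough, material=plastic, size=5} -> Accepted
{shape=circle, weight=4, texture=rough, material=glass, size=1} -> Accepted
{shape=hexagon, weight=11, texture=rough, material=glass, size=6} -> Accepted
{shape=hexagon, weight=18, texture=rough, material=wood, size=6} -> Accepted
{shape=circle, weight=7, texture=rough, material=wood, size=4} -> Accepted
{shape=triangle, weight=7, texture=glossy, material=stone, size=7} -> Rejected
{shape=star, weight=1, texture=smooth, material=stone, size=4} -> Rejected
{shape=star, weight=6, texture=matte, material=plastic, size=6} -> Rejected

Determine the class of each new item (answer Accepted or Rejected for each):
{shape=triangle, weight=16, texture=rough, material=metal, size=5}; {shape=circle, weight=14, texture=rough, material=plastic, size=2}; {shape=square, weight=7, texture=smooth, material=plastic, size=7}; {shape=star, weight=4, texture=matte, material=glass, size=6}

Accepted, Accepted, Rejected, Rejected

Rule: texture is rough. This holds for each 'Accepted' example and fails for each 'Rejected' one.
{shape=triangle, weight=16, texture=rough, material=metal, size=5}: Accepted (texture is rough). {shape=circle, weight=14, texture=rough, material=plastic, size=2}: Accepted (texture is rough). {shape=square, weight=7, texture=smooth, material=plastic, size=7}: Rejected (texture is smooth). {shape=star, weight=4, texture=matte, material=glass, size=6}: Rejected (texture is matte).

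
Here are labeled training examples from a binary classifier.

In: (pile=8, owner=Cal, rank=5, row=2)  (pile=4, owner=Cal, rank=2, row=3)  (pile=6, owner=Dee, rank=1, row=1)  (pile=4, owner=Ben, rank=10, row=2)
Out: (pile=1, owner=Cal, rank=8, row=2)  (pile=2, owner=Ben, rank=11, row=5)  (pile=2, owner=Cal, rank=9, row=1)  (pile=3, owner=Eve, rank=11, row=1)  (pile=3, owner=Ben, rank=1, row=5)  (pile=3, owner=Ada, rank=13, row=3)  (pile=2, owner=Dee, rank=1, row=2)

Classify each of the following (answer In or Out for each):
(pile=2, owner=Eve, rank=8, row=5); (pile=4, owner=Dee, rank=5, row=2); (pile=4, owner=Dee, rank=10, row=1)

The common property of the 'In' items is: pile ≥ 4. No 'Out' item has it.
(pile=2, owner=Eve, rank=8, row=5) → pile = 2 → Out. (pile=4, owner=Dee, rank=5, row=2) → pile = 4 → In. (pile=4, owner=Dee, rank=10, row=1) → pile = 4 → In.

Out, In, In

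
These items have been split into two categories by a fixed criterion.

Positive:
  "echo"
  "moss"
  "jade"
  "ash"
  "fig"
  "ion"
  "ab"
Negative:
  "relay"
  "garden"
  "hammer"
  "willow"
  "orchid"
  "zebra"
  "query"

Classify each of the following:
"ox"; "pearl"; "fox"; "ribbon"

Positive, Negative, Positive, Negative

The pattern is that an item is 'Positive' exactly when: length ≤ 4.
"ox": length 2, passes → Positive.
"pearl": length 5, does not fit → Negative.
"fox": length 3, passes → Positive.
"ribbon": length 6, does not fit → Negative.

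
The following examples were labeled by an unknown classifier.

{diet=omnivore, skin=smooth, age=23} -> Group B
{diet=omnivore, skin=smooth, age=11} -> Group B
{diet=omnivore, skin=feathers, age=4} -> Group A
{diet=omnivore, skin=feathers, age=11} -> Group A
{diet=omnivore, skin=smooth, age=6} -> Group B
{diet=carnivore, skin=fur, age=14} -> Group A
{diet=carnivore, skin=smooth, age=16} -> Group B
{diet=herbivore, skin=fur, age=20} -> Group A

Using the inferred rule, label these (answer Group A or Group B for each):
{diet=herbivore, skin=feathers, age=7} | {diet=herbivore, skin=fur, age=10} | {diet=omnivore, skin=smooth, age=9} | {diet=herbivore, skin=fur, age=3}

The common property of the 'Group A' items is: skin is not smooth. No 'Group B' item has it.

Group A, Group A, Group B, Group A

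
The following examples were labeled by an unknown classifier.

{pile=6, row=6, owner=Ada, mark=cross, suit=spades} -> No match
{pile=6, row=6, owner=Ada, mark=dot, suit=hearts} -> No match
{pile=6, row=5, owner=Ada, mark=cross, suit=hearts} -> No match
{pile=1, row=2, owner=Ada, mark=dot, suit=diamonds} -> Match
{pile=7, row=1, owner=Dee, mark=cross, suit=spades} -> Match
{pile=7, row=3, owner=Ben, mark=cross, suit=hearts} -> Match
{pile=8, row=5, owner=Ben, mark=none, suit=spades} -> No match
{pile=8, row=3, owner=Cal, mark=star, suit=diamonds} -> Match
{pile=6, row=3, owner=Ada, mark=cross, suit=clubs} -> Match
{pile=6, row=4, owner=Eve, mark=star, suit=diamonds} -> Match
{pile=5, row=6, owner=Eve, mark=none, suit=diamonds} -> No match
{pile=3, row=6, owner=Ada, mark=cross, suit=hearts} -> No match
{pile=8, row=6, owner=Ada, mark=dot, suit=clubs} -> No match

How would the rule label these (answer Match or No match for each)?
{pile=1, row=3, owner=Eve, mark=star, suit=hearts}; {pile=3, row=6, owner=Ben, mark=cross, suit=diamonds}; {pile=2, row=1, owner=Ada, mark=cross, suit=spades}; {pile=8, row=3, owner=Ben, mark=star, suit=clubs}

All 'Match' examples share one property — row ≤ 4 — and every 'No match' example lacks it.
Match: {pile=1, row=3, owner=Eve, mark=star, suit=hearts}, since row = 3.
No match: {pile=3, row=6, owner=Ben, mark=cross, suit=diamonds}, since row = 6.
Match: {pile=2, row=1, owner=Ada, mark=cross, suit=spades}, since row = 1.
Match: {pile=8, row=3, owner=Ben, mark=star, suit=clubs}, since row = 3.

Match, No match, Match, Match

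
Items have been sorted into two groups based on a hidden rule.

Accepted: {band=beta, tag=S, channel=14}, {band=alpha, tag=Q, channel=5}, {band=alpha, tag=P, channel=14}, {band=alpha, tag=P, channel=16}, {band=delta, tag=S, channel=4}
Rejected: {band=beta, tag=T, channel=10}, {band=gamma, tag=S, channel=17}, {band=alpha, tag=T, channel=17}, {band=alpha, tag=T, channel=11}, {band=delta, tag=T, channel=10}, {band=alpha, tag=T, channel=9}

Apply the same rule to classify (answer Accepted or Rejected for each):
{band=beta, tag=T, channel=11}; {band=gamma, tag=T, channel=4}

Rejected, Rejected

The classifier is using: tag is not T AND channel ≤ 16.
{band=beta, tag=T, channel=11}: Rejected (tag is T, channel = 11). {band=gamma, tag=T, channel=4}: Rejected (tag is T, channel = 4).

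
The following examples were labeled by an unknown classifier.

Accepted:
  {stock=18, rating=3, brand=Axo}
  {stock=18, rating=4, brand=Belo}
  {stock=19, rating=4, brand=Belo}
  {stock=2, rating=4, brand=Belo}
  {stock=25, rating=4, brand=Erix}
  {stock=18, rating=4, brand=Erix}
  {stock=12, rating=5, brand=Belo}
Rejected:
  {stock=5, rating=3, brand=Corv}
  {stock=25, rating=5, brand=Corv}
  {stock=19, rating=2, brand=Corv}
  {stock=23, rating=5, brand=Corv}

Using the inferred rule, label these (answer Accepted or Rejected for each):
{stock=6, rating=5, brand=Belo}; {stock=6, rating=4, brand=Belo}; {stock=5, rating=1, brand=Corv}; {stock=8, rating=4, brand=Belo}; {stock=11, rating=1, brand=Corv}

Accepted, Accepted, Rejected, Accepted, Rejected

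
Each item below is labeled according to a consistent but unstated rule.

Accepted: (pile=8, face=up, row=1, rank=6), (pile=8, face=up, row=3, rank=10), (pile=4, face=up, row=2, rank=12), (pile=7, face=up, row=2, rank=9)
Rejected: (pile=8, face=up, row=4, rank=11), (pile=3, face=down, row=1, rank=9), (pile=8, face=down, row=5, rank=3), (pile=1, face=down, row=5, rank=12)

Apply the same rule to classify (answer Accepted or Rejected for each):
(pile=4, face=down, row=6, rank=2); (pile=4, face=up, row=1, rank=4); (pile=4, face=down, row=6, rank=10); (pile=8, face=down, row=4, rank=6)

Rejected, Accepted, Rejected, Rejected

A rule that fits every label: face is up AND row ≤ 3 — true of each 'Accepted' example, false of each 'Rejected' one.
(pile=4, face=down, row=6, rank=2): Rejected (face is down, row = 6). (pile=4, face=up, row=1, rank=4): Accepted (face is up, row = 1). (pile=4, face=down, row=6, rank=10): Rejected (face is down, row = 6). (pile=8, face=down, row=4, rank=6): Rejected (face is down, row = 4).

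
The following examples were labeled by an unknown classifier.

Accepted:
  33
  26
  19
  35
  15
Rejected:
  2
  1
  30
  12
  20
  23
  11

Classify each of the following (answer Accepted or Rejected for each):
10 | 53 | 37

Rejected, Accepted, Accepted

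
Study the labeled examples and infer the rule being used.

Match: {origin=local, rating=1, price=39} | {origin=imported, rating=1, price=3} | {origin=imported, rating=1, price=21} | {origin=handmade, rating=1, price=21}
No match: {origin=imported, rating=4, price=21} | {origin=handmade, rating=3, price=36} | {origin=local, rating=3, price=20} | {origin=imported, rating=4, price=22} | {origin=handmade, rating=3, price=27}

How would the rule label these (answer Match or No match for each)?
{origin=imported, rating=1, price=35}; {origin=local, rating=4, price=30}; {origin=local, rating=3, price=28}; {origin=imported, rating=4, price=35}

Rule: rating = 1. This holds for each 'Match' example and fails for each 'No match' one.
{origin=imported, rating=1, price=35}: rating = 1, satisfies this → Match.
{origin=local, rating=4, price=30}: rating = 4, fails the rule → No match.
{origin=local, rating=3, price=28}: rating = 3, fails the rule → No match.
{origin=imported, rating=4, price=35}: rating = 4, fails the rule → No match.

Match, No match, No match, No match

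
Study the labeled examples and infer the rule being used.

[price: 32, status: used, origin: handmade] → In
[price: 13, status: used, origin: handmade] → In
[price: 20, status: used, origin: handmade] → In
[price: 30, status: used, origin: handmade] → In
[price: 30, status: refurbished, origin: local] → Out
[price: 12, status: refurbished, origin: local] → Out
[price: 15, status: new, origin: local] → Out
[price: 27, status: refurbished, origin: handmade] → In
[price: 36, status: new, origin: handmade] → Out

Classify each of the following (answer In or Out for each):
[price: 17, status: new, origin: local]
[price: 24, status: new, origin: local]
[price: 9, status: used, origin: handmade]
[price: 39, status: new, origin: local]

The simplest hypothesis consistent with all the labels is: origin is handmade AND price ≤ 32.
[price: 17, status: new, origin: local]: Out (origin is local, price = 17). [price: 24, status: new, origin: local]: Out (origin is local, price = 24). [price: 9, status: used, origin: handmade]: In (origin is handmade, price = 9). [price: 39, status: new, origin: local]: Out (origin is local, price = 39).

Out, Out, In, Out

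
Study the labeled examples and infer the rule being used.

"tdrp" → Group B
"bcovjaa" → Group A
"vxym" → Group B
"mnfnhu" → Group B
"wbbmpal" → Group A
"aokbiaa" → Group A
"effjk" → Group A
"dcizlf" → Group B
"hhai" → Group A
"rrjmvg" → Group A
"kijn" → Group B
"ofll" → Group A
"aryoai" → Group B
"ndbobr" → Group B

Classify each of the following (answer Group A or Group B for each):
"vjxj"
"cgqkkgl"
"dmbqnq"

Every 'Group A' example satisfies: has a double letter. None of the 'Group B' examples do.
"vjxj" — no doubled letter, hence Group B.
"cgqkkgl" — 'kk' doubled, hence Group A.
"dmbqnq" — no doubled letter, hence Group B.

Group B, Group A, Group B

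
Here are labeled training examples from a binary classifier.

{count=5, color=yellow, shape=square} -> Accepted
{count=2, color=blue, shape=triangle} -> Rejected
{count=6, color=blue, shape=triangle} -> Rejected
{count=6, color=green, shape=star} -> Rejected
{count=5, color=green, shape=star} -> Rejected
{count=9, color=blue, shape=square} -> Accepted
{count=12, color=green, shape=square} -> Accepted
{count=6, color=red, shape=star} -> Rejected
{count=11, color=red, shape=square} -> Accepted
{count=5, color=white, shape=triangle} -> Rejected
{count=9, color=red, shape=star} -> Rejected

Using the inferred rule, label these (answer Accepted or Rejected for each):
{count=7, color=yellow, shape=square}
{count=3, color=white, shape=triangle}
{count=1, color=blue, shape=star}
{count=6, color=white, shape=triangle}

Accepted, Rejected, Rejected, Rejected

One predicate separates the groups cleanly: shape is square.
{count=7, color=yellow, shape=square}: shape is square — fits, so Accepted.
{count=3, color=white, shape=triangle}: shape is triangle — does not pass, so Rejected.
{count=1, color=blue, shape=star}: shape is star — does not pass, so Rejected.
{count=6, color=white, shape=triangle}: shape is triangle — does not pass, so Rejected.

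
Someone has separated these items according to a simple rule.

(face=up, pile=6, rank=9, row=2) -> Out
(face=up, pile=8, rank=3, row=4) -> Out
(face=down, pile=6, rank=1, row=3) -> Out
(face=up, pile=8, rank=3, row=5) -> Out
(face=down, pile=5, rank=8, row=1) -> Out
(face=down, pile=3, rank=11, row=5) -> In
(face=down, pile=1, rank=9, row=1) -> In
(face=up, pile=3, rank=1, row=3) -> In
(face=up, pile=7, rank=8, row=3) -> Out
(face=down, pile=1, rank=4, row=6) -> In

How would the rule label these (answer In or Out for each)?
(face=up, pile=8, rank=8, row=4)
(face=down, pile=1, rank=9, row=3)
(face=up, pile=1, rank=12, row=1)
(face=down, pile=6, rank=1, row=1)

The rule appears to be: pile ≤ 3.
(face=up, pile=8, rank=8, row=4): pile = 8 — does not fit, so Out.
(face=down, pile=1, rank=9, row=3): pile = 1 — satisfies this, so In.
(face=up, pile=1, rank=12, row=1): pile = 1 — satisfies this, so In.
(face=down, pile=6, rank=1, row=1): pile = 6 — does not fit, so Out.

Out, In, In, Out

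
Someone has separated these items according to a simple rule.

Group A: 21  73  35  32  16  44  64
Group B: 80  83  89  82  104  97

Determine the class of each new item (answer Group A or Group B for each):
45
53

The pattern is that an item is 'Group A' exactly when: at most 73.
45 — 45 ≤ 73, hence Group A. 53 — 53 ≤ 73, hence Group A.

Group A, Group A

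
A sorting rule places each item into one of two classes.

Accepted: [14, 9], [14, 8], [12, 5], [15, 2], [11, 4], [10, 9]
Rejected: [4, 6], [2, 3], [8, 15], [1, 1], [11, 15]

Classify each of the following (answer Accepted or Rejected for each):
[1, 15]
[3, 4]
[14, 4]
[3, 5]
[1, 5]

A rule that fits every label: first > second — true of each 'Accepted' example, false of each 'Rejected' one.
[1, 15] — 1 < 15, hence Rejected.
[3, 4] — 3 < 4, hence Rejected.
[14, 4] — 14 > 4, hence Accepted.
[3, 5] — 3 < 5, hence Rejected.
[1, 5] — 1 < 5, hence Rejected.

Rejected, Rejected, Accepted, Rejected, Rejected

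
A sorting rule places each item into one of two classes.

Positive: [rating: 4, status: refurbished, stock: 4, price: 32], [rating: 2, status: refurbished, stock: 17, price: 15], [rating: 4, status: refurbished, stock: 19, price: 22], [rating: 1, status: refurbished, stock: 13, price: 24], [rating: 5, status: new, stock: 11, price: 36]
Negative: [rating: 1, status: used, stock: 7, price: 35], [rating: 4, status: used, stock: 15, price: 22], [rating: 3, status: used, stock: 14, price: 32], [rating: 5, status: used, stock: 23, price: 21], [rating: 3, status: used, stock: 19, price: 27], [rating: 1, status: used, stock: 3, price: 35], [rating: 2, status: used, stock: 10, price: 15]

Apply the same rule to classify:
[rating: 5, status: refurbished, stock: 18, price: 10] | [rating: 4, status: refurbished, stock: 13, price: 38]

Comparing the two groups points to one rule — status is not used.
Positive: [rating: 5, status: refurbished, stock: 18, price: 10], since status is refurbished. Positive: [rating: 4, status: refurbished, stock: 13, price: 38], since status is refurbished.

Positive, Positive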